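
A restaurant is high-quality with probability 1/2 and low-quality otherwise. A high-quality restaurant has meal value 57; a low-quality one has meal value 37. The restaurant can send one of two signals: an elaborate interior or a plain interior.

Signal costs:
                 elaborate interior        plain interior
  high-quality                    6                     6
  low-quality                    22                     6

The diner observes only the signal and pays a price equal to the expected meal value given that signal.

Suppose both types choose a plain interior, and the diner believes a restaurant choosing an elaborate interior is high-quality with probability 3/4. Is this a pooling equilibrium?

At the pooled signal (plain interior) the diner holds the prior 1/2 and pays 1/2·57 + 1/2·37 = 47. Off-path (elaborate interior) belief 3/4 gives 3/4·57 + 1/4·37 = 52.
High-quality: plain interior gives 47 − 6 = 41; elaborate interior gives 52 − 6 = 46. Deviates. ✗
Low-quality: plain interior gives 47 − 6 = 41; elaborate interior gives 52 − 22 = 30. Stays. ✓

No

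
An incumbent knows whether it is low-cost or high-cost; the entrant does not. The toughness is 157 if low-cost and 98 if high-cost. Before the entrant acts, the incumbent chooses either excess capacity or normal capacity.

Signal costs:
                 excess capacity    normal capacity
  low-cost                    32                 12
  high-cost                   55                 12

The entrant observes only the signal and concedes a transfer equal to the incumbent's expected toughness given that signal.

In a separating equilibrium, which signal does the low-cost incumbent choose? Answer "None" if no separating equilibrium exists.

Try low-cost → excess capacity, high-cost → normal capacity:
  Under separation the entrant infers type exactly: excess capacity → low-cost (pays 157), normal capacity → high-cost (pays 98).
  Low-cost: excess capacity gives 157 − 32 = 125; normal capacity gives 98 − 12 = 86. No deviation. ✓
  High-cost: normal capacity gives 98 − 12 = 86; excess capacity gives 157 − 55 = 102. Would deviate. ✗
Try low-cost → normal capacity, high-cost → excess capacity:
  Under separation the entrant infers type exactly: normal capacity → low-cost (pays 157), excess capacity → high-cost (pays 98).
  Low-cost: normal capacity gives 157 − 12 = 145; excess capacity gives 98 − 32 = 66. No deviation. ✓
  High-cost: excess capacity gives 98 − 55 = 43; normal capacity gives 157 − 12 = 145. Would deviate. ✗
Neither assignment is incentive-compatible.

None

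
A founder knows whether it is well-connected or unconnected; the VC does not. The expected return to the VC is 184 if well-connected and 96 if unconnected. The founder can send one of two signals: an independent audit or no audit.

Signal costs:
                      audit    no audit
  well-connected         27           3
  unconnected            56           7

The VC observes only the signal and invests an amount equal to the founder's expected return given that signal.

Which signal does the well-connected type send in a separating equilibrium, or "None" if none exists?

Try well-connected → audit, unconnected → no audit:
  If types separate, audit earns payment 184 and no audit earns 96.
  Well-connected: audit gives 184 − 27 = 157; no audit gives 96 − 3 = 93. No deviation. ✓
  Unconnected: no audit gives 96 − 7 = 89; audit gives 184 − 56 = 128. Would deviate. ✗
Try well-connected → no audit, unconnected → audit:
  If types separate, no audit earns payment 184 and audit earns 96.
  Well-connected: no audit gives 184 − 3 = 181; audit gives 96 − 27 = 69. No deviation. ✓
  Unconnected: audit gives 96 − 56 = 40; no audit gives 184 − 7 = 177. Would deviate. ✗
Neither assignment is incentive-compatible.

None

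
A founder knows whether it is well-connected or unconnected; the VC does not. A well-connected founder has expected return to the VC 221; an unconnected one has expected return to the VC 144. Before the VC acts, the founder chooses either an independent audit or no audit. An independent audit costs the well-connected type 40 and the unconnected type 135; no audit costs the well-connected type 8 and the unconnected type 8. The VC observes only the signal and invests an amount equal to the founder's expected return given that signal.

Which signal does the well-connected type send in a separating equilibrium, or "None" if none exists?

audit

Try well-connected → audit, unconnected → no audit:
  Under separation the VC infers type exactly: audit → well-connected (pays 221), no audit → unconnected (pays 144).
  Well-connected: audit gives 221 − 40 = 181; no audit gives 144 − 8 = 136. No deviation. ✓
  Unconnected: no audit gives 144 − 8 = 136; audit gives 221 − 135 = 86. No deviation. ✓
Both hold — the well-connected type sends audit.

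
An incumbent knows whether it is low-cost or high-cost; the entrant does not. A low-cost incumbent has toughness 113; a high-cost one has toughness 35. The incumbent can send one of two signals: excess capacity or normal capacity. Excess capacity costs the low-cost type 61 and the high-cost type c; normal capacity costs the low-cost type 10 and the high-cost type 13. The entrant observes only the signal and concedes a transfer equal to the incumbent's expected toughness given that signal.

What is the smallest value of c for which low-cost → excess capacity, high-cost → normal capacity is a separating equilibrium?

Under separation: excess capacity → low-cost (pays 113); normal capacity → high-cost (pays 35).
Low-cost: 113 − 61 = 52 ≥ 35 − 10 = 25. Holds regardless of c. ✓
High-cost: 35 − 13 ≥ 113 − c, so c ≥ 113 − 22 = 91.

91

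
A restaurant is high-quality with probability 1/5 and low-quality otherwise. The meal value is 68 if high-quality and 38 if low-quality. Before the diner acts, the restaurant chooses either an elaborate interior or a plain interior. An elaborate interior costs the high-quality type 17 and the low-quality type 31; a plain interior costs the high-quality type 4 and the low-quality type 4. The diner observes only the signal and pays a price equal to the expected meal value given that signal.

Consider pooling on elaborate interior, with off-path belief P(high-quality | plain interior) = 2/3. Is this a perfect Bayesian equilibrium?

At the pooled signal (elaborate interior) the diner holds the prior 1/5 and pays 1/5·68 + 4/5·38 = 44. Off-path (plain interior) belief 2/3 gives 2/3·68 + 1/3·38 = 58.
High-quality: elaborate interior gives 44 − 17 = 27; plain interior gives 58 − 4 = 54. Deviates. ✗
Low-quality: elaborate interior gives 44 − 31 = 13; plain interior gives 58 − 4 = 54. Deviates. ✗

No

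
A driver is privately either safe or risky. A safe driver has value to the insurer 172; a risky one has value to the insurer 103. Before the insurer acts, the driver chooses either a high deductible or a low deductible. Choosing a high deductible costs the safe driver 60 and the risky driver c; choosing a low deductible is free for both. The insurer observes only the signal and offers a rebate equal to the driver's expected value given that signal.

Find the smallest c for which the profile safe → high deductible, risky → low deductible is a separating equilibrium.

Under separation: high deductible → safe (pays 172); low deductible → risky (pays 103).
Safe: 172 − 60 = 112 ≥ 103 − 0 = 103. Holds regardless of c. ✓
Risky: 103 − 0 ≥ 172 − c, so c ≥ 172 − 103 = 69.

69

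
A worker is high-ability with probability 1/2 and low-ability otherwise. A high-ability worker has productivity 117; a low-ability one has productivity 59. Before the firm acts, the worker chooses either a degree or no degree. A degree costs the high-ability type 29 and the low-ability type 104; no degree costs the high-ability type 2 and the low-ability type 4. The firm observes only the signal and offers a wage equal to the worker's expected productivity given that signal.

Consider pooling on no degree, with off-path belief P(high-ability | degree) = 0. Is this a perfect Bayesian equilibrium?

At the pooled signal (no degree) the firm holds the prior 1/2 and pays 1/2·117 + 1/2·59 = 88. Off-path (degree) belief 0 gives 0·117 + 1·59 = 59.
High-ability: no degree gives 88 − 2 = 86; degree gives 59 − 29 = 30. Stays. ✓
Low-ability: no degree gives 88 − 4 = 84; degree gives 59 − 104 = -45. Stays. ✓

Yes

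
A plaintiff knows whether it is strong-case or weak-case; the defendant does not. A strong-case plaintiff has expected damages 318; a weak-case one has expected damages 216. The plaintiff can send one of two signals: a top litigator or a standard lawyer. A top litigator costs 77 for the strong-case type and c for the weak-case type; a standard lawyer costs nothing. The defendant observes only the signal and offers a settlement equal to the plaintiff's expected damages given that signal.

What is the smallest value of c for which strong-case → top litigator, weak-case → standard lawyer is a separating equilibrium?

Under separation: top litigator → strong-case (pays 318); standard lawyer → weak-case (pays 216).
Strong-case: 318 − 77 = 241 ≥ 216 − 0 = 216. Holds regardless of c. ✓
Weak-case: 216 − 0 ≥ 318 − c, so c ≥ 318 − 216 = 102.

102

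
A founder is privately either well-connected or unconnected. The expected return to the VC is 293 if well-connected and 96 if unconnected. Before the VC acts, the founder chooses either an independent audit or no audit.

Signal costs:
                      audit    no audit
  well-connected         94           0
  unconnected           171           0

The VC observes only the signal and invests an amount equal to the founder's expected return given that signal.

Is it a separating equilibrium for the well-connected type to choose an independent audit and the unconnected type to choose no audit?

No

If types separate, audit earns payment 293 and no audit earns 96.
Well-connected: audit gives 293 − 94 = 199; no audit gives 96 − 0 = 96. No deviation. ✓
Unconnected: no audit gives 96 − 0 = 96; audit gives 293 − 171 = 122. Would deviate. ✗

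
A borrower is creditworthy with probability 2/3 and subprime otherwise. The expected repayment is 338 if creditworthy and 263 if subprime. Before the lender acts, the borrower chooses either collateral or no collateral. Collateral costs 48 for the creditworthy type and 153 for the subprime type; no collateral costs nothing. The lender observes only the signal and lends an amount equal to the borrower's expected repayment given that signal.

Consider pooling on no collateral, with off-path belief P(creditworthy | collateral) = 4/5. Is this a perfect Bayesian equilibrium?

Yes

On the equilibrium path (no collateral) the lender holds the prior 2/3 and pays 2/3·338 + 1/3·263 = 313. Off-path (collateral) belief 4/5 gives 4/5·338 + 1/5·263 = 323.
Creditworthy: no collateral gives 313 − 0 = 313; collateral gives 323 − 48 = 275. Stays. ✓
Subprime: no collateral gives 313 − 0 = 313; collateral gives 323 − 153 = 170. Stays. ✓
Beliefs are Bayes-consistent on-path and both types best-respond.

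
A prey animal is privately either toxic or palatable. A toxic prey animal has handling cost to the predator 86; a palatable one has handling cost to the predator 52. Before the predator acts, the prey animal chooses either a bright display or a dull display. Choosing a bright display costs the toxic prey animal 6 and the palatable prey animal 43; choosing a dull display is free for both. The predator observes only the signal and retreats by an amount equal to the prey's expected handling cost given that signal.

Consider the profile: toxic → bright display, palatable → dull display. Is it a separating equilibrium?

Yes

Under separation the predator infers type exactly: bright display → toxic (pays 86), dull display → palatable (pays 52).
Toxic: bright display gives 86 − 6 = 80; dull display gives 52 − 0 = 52. No deviation. ✓
Palatable: dull display gives 52 − 0 = 52; bright display gives 86 − 43 = 43. No deviation. ✓
Neither type gains from mimicking the other.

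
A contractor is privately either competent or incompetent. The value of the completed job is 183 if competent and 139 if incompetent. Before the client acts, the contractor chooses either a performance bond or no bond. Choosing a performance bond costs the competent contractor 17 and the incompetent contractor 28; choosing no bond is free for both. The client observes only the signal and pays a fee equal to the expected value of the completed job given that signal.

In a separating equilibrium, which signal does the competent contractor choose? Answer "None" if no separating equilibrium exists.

None

Try competent → bond, incompetent → no bond:
  Under separation the client infers type exactly: bond → competent (pays 183), no bond → incompetent (pays 139).
  Competent: bond gives 183 − 17 = 166; no bond gives 139 − 0 = 139. No deviation. ✓
  Incompetent: no bond gives 139 − 0 = 139; bond gives 183 − 28 = 155. Would deviate. ✗
Try competent → no bond, incompetent → bond:
  Under separation the client infers type exactly: no bond → competent (pays 183), bond → incompetent (pays 139).
  Competent: no bond gives 183 − 0 = 183; bond gives 139 − 17 = 122. No deviation. ✓
  Incompetent: bond gives 139 − 28 = 111; no bond gives 183 − 0 = 183. Would deviate. ✗
Neither assignment is incentive-compatible.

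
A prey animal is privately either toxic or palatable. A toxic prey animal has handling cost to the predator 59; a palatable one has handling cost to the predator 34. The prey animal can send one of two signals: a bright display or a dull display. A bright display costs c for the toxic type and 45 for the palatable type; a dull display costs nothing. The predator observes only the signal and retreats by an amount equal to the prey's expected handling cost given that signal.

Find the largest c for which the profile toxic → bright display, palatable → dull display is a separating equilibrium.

25

Under separation: bright display → toxic (pays 59); dull display → palatable (pays 34).
Palatable: 34 − 0 = 34 ≥ 59 − 45 = 14. Holds regardless of c. ✓
Toxic: 59 − c ≥ 34 − 0, so c ≤ 59 − 34 = 25.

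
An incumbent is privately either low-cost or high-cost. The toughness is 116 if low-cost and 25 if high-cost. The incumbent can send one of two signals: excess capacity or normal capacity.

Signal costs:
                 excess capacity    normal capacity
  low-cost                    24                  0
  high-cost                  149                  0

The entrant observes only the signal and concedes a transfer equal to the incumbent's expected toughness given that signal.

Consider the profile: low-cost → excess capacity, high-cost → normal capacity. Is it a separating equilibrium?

Yes

If types separate, excess capacity earns payment 116 and normal capacity earns 25.
Low-cost: excess capacity gives 116 − 24 = 92; normal capacity gives 25 − 0 = 25. No deviation. ✓
High-cost: normal capacity gives 25 − 0 = 25; excess capacity gives 116 − 149 = -33. No deviation. ✓
Neither type gains from mimicking the other.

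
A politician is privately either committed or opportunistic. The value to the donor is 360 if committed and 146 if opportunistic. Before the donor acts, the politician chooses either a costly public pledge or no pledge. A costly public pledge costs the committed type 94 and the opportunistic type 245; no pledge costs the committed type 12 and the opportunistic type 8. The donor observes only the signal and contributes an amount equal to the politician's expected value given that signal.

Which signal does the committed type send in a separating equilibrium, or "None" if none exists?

pledge

Try committed → pledge, opportunistic → no pledge:
  If types separate, pledge earns payment 360 and no pledge earns 146.
  Committed: pledge gives 360 − 94 = 266; no pledge gives 146 − 12 = 134. No deviation. ✓
  Opportunistic: no pledge gives 146 − 8 = 138; pledge gives 360 − 245 = 115. No deviation. ✓
Both hold — the committed type sends pledge.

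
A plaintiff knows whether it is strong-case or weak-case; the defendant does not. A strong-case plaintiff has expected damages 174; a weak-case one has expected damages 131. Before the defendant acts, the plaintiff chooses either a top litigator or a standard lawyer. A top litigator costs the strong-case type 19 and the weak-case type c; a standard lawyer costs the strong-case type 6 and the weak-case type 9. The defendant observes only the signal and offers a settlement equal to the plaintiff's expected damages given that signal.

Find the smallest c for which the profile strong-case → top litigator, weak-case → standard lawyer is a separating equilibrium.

52

Under separation: top litigator → strong-case (pays 174); standard lawyer → weak-case (pays 131).
Strong-case: 174 − 19 = 155 ≥ 131 − 6 = 125. Holds regardless of c. ✓
Weak-case: 131 − 9 ≥ 174 − c, so c ≥ 174 − 122 = 52.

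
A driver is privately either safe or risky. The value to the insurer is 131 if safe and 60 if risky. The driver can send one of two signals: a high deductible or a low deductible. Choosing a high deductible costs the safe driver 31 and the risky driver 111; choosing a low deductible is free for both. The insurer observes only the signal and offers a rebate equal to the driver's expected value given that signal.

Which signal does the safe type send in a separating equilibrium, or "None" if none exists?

high deductible

Try safe → high deductible, risky → low deductible:
  If types separate, high deductible earns payment 131 and low deductible earns 60.
  Safe: high deductible gives 131 − 31 = 100; low deductible gives 60 − 0 = 60. No deviation. ✓
  Risky: low deductible gives 60 − 0 = 60; high deductible gives 131 − 111 = 20. No deviation. ✓
Both hold — the safe type sends high deductible.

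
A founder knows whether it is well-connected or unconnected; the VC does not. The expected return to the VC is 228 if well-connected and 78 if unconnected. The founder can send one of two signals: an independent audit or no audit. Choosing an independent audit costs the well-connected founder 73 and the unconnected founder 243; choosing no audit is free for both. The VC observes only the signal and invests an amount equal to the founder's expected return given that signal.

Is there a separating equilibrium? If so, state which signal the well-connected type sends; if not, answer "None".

audit

Try well-connected → audit, unconnected → no audit:
  If types separate, audit earns payment 228 and no audit earns 78.
  Well-connected: audit gives 228 − 73 = 155; no audit gives 78 − 0 = 78. No deviation. ✓
  Unconnected: no audit gives 78 − 0 = 78; audit gives 228 − 243 = -15. No deviation. ✓
Both hold — the well-connected type sends audit.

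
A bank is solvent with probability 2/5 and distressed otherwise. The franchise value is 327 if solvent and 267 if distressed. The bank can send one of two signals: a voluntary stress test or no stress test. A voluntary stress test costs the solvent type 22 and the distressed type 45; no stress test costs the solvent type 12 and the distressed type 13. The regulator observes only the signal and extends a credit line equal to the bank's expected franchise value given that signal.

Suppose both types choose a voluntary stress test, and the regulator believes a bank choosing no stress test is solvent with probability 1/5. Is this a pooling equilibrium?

No

At the pooled signal (stress test) the regulator holds the prior 2/5 and pays 2/5·327 + 3/5·267 = 291. Off-path (no stress test) belief 1/5 gives 1/5·327 + 4/5·267 = 279.
Solvent: stress test gives 291 − 22 = 269; no stress test gives 279 − 12 = 267. Stays. ✓
Distressed: stress test gives 291 − 45 = 246; no stress test gives 279 − 13 = 266. Deviates. ✗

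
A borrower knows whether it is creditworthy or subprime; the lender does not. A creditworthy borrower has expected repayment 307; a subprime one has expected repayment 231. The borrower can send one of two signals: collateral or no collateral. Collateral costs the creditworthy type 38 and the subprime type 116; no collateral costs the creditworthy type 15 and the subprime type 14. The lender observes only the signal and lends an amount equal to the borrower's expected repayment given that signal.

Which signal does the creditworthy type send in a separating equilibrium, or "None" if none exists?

Try creditworthy → collateral, subprime → no collateral:
  If types separate, collateral earns payment 307 and no collateral earns 231.
  Creditworthy: collateral gives 307 − 38 = 269; no collateral gives 231 − 15 = 216. No deviation. ✓
  Subprime: no collateral gives 231 − 14 = 217; collateral gives 307 − 116 = 191. No deviation. ✓
Both hold — the creditworthy type sends collateral.

collateral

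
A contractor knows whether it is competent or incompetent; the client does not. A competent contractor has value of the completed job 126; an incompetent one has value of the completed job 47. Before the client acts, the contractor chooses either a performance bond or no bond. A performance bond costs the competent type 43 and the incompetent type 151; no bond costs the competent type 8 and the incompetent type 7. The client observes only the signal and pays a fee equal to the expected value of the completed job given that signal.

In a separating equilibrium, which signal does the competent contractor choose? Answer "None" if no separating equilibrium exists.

bond

Try competent → bond, incompetent → no bond:
  If types separate, bond earns payment 126 and no bond earns 47.
  Competent: bond gives 126 − 43 = 83; no bond gives 47 − 8 = 39. No deviation. ✓
  Incompetent: no bond gives 47 − 7 = 40; bond gives 126 − 151 = -25. No deviation. ✓
Both hold — the competent type sends bond.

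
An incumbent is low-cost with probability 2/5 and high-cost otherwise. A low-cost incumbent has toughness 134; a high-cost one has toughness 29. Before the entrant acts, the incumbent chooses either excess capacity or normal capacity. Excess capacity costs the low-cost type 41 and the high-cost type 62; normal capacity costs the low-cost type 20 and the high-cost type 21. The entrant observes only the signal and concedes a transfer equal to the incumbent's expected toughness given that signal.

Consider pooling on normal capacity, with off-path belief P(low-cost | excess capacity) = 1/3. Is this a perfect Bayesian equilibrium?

Yes

At the pooled signal (normal capacity) the entrant holds the prior 2/5 and pays 2/5·134 + 3/5·29 = 71. Off-path (excess capacity) belief 1/3 gives 1/3·134 + 2/3·29 = 64.
Low-cost: normal capacity gives 71 − 20 = 51; excess capacity gives 64 − 41 = 23. Stays. ✓
High-cost: normal capacity gives 71 − 21 = 50; excess capacity gives 64 − 62 = 2. Stays. ✓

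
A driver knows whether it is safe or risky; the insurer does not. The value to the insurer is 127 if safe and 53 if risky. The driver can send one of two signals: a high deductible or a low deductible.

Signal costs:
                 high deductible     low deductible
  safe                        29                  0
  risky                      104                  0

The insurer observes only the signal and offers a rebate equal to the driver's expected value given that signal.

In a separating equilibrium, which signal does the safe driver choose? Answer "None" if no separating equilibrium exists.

high deductible

Try safe → high deductible, risky → low deductible:
  Under separation the insurer infers type exactly: high deductible → safe (pays 127), low deductible → risky (pays 53).
  Safe: high deductible gives 127 − 29 = 98; low deductible gives 53 − 0 = 53. No deviation. ✓
  Risky: low deductible gives 53 − 0 = 53; high deductible gives 127 − 104 = 23. No deviation. ✓
Both hold — the safe type sends high deductible.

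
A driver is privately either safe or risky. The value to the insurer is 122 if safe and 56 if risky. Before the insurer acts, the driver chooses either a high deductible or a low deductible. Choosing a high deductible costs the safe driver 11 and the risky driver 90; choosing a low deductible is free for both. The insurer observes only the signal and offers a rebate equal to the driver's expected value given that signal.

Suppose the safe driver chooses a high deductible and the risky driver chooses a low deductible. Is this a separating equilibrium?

Yes

Under separation the insurer infers type exactly: high deductible → safe (pays 122), low deductible → risky (pays 56).
Safe: high deductible gives 122 − 11 = 111; low deductible gives 56 − 0 = 56. No deviation. ✓
Risky: low deductible gives 56 − 0 = 56; high deductible gives 122 − 90 = 32. No deviation. ✓
Neither type gains from mimicking the other.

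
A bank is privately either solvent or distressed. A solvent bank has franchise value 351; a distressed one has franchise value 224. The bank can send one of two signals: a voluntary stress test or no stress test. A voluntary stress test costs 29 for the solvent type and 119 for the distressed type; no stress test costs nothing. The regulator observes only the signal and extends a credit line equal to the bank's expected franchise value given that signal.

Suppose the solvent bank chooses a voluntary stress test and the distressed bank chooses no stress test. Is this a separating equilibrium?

If types separate, stress test earns payment 351 and no stress test earns 224.
Solvent: stress test gives 351 − 29 = 322; no stress test gives 224 − 0 = 224. No deviation. ✓
Distressed: no stress test gives 224 − 0 = 224; stress test gives 351 − 119 = 232. Would deviate. ✗

No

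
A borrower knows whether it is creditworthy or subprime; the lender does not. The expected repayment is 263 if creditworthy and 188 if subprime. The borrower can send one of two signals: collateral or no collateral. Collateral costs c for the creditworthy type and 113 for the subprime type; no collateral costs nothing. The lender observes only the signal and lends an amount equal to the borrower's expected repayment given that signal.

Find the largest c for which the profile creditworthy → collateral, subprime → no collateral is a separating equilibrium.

75

Under separation: collateral → creditworthy (pays 263); no collateral → subprime (pays 188).
Subprime: 188 − 0 = 188 ≥ 263 − 113 = 150. Holds regardless of c. ✓
Creditworthy: 263 − c ≥ 188 − 0, so c ≤ 263 − 188 = 75.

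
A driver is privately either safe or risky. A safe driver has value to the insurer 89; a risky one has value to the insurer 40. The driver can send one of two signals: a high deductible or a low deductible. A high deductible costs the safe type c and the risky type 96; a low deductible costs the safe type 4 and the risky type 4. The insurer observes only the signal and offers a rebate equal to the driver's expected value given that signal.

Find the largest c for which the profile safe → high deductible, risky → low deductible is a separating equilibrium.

Under separation: high deductible → safe (pays 89); low deductible → risky (pays 40).
Risky: 40 − 4 = 36 ≥ 89 − 96 = -7. Holds regardless of c. ✓
Safe: 89 − c ≥ 40 − 4, so c ≤ 89 − 36 = 53.

53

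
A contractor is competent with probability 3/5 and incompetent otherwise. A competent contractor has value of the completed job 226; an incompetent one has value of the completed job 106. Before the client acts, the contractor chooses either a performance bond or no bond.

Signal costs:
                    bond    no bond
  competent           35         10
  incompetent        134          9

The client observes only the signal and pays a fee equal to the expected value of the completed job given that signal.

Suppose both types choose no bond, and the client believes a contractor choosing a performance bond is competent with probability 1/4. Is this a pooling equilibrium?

At the pooled signal (no bond) the client holds the prior 3/5 and pays 3/5·226 + 2/5·106 = 178. Off-path (bond) belief 1/4 gives 1/4·226 + 3/4·106 = 136.
Competent: no bond gives 178 − 10 = 168; bond gives 136 − 35 = 101. Stays. ✓
Incompetent: no bond gives 178 − 9 = 169; bond gives 136 − 134 = 2. Stays. ✓

Yes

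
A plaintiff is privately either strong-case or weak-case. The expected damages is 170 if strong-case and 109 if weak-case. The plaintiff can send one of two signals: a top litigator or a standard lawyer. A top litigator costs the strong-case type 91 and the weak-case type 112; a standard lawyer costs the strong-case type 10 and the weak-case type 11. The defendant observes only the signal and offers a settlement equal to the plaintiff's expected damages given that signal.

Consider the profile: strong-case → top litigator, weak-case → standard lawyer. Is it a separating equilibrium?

No

If types separate, top litigator earns payment 170 and standard lawyer earns 109.
Strong-case: top litigator gives 170 − 91 = 79; standard lawyer gives 109 − 10 = 99. Would deviate. ✗
Weak-case: standard lawyer gives 109 − 11 = 98; top litigator gives 170 − 112 = 58. No deviation. ✓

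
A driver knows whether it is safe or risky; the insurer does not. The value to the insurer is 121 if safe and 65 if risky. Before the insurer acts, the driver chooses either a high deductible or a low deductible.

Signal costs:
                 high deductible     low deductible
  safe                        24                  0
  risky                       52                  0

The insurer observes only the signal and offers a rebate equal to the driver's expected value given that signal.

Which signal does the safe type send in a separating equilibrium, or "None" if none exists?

None

Try safe → high deductible, risky → low deductible:
  Under separation the insurer infers type exactly: high deductible → safe (pays 121), low deductible → risky (pays 65).
  Safe: high deductible gives 121 − 24 = 97; low deductible gives 65 − 0 = 65. No deviation. ✓
  Risky: low deductible gives 65 − 0 = 65; high deductible gives 121 − 52 = 69. Would deviate. ✗
Try safe → low deductible, risky → high deductible:
  Under separation the insurer infers type exactly: low deductible → safe (pays 121), high deductible → risky (pays 65).
  Safe: low deductible gives 121 − 0 = 121; high deductible gives 65 − 24 = 41. No deviation. ✓
  Risky: high deductible gives 65 − 52 = 13; low deductible gives 121 − 0 = 121. Would deviate. ✗
Neither assignment is incentive-compatible.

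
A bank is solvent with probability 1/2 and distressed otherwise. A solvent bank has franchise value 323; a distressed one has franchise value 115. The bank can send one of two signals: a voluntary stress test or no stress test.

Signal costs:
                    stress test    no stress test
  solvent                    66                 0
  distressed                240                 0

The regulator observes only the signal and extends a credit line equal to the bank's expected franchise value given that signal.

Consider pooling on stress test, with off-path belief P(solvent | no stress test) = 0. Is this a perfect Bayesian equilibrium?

At the pooled signal (stress test) the regulator holds the prior 1/2 and pays 1/2·323 + 1/2·115 = 219. Off-path (no stress test) belief 0 gives 0·323 + 1·115 = 115.
Solvent: stress test gives 219 − 66 = 153; no stress test gives 115 − 0 = 115. Stays. ✓
Distressed: stress test gives 219 − 240 = -21; no stress test gives 115 − 0 = 115. Deviates. ✗

No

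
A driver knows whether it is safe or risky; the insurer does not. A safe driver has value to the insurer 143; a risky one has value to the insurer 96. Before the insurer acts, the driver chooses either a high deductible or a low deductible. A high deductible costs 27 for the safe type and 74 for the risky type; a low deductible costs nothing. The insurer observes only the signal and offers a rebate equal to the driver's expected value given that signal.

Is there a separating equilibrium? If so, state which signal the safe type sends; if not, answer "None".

Try safe → high deductible, risky → low deductible:
  If types separate, high deductible earns payment 143 and low deductible earns 96.
  Safe: high deductible gives 143 − 27 = 116; low deductible gives 96 − 0 = 96. No deviation. ✓
  Risky: low deductible gives 96 − 0 = 96; high deductible gives 143 − 74 = 69. No deviation. ✓
Both hold — the safe type sends high deductible.

high deductible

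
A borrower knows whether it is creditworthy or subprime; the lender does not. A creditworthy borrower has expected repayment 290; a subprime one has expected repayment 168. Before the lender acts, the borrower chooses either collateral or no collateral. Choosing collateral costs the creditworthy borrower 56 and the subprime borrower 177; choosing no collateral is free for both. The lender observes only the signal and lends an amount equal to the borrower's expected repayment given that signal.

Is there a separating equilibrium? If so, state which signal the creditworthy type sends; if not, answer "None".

Try creditworthy → collateral, subprime → no collateral:
  If types separate, collateral earns payment 290 and no collateral earns 168.
  Creditworthy: collateral gives 290 − 56 = 234; no collateral gives 168 − 0 = 168. No deviation. ✓
  Subprime: no collateral gives 168 − 0 = 168; collateral gives 290 − 177 = 113. No deviation. ✓
Both hold — the creditworthy type sends collateral.

collateral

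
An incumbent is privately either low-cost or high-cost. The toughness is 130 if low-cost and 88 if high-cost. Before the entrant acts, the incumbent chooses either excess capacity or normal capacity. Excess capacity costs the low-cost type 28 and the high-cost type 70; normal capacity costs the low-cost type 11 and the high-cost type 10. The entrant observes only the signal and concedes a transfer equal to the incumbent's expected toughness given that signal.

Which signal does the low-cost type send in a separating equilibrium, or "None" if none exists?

Try low-cost → excess capacity, high-cost → normal capacity:
  Under separation the entrant infers type exactly: excess capacity → low-cost (pays 130), normal capacity → high-cost (pays 88).
  Low-cost: excess capacity gives 130 − 28 = 102; normal capacity gives 88 − 11 = 77. No deviation. ✓
  High-cost: normal capacity gives 88 − 10 = 78; excess capacity gives 130 − 70 = 60. No deviation. ✓
Both hold — the low-cost type sends excess capacity.

excess capacity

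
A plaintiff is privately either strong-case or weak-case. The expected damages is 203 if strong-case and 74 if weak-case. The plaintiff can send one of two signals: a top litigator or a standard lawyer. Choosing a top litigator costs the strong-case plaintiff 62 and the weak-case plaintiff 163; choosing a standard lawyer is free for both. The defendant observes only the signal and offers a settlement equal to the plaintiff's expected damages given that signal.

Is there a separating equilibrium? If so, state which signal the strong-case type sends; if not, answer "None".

top litigator

Try strong-case → top litigator, weak-case → standard lawyer:
  If types separate, top litigator earns payment 203 and standard lawyer earns 74.
  Strong-case: top litigator gives 203 − 62 = 141; standard lawyer gives 74 − 0 = 74. No deviation. ✓
  Weak-case: standard lawyer gives 74 − 0 = 74; top litigator gives 203 − 163 = 40. No deviation. ✓
Both hold — the strong-case type sends top litigator.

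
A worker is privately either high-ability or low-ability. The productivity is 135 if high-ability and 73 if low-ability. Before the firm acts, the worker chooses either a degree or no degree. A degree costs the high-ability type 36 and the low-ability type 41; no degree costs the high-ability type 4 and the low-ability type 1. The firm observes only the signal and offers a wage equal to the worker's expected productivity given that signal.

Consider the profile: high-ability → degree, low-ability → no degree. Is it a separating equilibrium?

No

Under separation the firm infers type exactly: degree → high-ability (pays 135), no degree → low-ability (pays 73).
High-ability: degree gives 135 − 36 = 99; no degree gives 73 − 4 = 69. No deviation. ✓
Low-ability: no degree gives 73 − 1 = 72; degree gives 135 − 41 = 94. Would deviate. ✗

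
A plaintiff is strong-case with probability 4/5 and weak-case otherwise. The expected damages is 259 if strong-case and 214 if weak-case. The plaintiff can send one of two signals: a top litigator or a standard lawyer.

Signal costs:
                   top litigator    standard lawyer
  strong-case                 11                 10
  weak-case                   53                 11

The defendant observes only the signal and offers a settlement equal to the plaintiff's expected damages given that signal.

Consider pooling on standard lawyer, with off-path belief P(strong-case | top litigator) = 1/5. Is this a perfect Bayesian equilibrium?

On the equilibrium path (standard lawyer) the defendant holds the prior 4/5 and pays 4/5·259 + 1/5·214 = 250. Off-path (top litigator) belief 1/5 gives 1/5·259 + 4/5·214 = 223.
Strong-case: standard lawyer gives 250 − 10 = 240; top litigator gives 223 − 11 = 212. Stays. ✓
Weak-case: standard lawyer gives 250 − 11 = 239; top litigator gives 223 − 53 = 170. Stays. ✓
Beliefs are Bayes-consistent on-path and both types best-respond.

Yes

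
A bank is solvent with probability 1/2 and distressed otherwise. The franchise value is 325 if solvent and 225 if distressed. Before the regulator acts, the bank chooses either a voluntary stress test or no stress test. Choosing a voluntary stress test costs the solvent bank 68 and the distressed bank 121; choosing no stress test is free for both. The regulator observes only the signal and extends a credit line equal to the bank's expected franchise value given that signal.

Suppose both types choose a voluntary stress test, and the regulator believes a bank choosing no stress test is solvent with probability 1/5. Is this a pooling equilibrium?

No

At the pooled signal (stress test) the regulator holds the prior 1/2 and pays 1/2·325 + 1/2·225 = 275. Off-path (no stress test) belief 1/5 gives 1/5·325 + 4/5·225 = 245.
Solvent: stress test gives 275 − 68 = 207; no stress test gives 245 − 0 = 245. Deviates. ✗
Distressed: stress test gives 275 − 121 = 154; no stress test gives 245 − 0 = 245. Deviates. ✗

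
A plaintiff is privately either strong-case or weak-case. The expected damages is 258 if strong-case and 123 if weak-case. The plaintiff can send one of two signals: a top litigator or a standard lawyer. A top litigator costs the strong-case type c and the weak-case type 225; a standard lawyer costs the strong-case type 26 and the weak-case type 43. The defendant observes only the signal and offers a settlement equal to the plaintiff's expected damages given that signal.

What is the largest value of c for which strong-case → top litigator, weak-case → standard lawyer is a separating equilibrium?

161

Under separation: top litigator → strong-case (pays 258); standard lawyer → weak-case (pays 123).
Weak-case: 123 − 43 = 80 ≥ 258 − 225 = 33. Holds regardless of c. ✓
Strong-case: 258 − c ≥ 123 − 26, so c ≤ 258 − 97 = 161.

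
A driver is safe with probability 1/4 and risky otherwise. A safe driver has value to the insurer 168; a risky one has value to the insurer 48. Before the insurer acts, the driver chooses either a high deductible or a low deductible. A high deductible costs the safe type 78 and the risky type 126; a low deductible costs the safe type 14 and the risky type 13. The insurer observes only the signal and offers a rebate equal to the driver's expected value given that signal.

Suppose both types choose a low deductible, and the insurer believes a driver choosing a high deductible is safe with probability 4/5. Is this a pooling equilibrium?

No

At the pooled signal (low deductible) the insurer holds the prior 1/4 and pays 1/4·168 + 3/4·48 = 78. Off-path (high deductible) belief 4/5 gives 4/5·168 + 1/5·48 = 144.
Safe: low deductible gives 78 − 14 = 64; high deductible gives 144 − 78 = 66. Deviates. ✗
Risky: low deductible gives 78 − 13 = 65; high deductible gives 144 − 126 = 18. Stays. ✓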